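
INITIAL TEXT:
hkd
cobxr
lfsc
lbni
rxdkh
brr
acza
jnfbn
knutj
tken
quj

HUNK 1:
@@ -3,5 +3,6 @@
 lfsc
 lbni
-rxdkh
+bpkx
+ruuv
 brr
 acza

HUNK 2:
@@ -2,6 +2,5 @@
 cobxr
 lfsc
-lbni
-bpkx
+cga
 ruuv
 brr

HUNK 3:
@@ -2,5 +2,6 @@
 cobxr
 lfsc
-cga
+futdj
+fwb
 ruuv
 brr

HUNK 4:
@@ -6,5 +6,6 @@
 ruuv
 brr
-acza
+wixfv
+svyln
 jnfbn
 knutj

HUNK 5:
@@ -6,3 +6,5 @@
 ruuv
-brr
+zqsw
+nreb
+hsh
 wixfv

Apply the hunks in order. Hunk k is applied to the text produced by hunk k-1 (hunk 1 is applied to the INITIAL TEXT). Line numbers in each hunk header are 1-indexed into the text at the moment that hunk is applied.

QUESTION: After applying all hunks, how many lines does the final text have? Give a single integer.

Answer: 15

Derivation:
Hunk 1: at line 3 remove [rxdkh] add [bpkx,ruuv] -> 12 lines: hkd cobxr lfsc lbni bpkx ruuv brr acza jnfbn knutj tken quj
Hunk 2: at line 2 remove [lbni,bpkx] add [cga] -> 11 lines: hkd cobxr lfsc cga ruuv brr acza jnfbn knutj tken quj
Hunk 3: at line 2 remove [cga] add [futdj,fwb] -> 12 lines: hkd cobxr lfsc futdj fwb ruuv brr acza jnfbn knutj tken quj
Hunk 4: at line 6 remove [acza] add [wixfv,svyln] -> 13 lines: hkd cobxr lfsc futdj fwb ruuv brr wixfv svyln jnfbn knutj tken quj
Hunk 5: at line 6 remove [brr] add [zqsw,nreb,hsh] -> 15 lines: hkd cobxr lfsc futdj fwb ruuv zqsw nreb hsh wixfv svyln jnfbn knutj tken quj
Final line count: 15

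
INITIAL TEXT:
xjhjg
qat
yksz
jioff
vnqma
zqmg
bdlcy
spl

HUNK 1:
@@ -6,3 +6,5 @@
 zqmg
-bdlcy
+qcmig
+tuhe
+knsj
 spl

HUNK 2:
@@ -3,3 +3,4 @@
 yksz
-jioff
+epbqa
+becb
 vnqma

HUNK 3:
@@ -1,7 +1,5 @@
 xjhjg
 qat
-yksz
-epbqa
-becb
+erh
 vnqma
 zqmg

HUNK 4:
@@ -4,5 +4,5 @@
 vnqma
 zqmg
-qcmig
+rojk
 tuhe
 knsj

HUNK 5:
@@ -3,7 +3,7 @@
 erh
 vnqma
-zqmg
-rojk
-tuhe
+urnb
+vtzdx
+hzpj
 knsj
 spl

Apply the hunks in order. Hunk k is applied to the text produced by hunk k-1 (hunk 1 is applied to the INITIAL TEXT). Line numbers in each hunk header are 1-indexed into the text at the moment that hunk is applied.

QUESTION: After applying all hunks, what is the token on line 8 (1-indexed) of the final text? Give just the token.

Hunk 1: at line 6 remove [bdlcy] add [qcmig,tuhe,knsj] -> 10 lines: xjhjg qat yksz jioff vnqma zqmg qcmig tuhe knsj spl
Hunk 2: at line 3 remove [jioff] add [epbqa,becb] -> 11 lines: xjhjg qat yksz epbqa becb vnqma zqmg qcmig tuhe knsj spl
Hunk 3: at line 1 remove [yksz,epbqa,becb] add [erh] -> 9 lines: xjhjg qat erh vnqma zqmg qcmig tuhe knsj spl
Hunk 4: at line 4 remove [qcmig] add [rojk] -> 9 lines: xjhjg qat erh vnqma zqmg rojk tuhe knsj spl
Hunk 5: at line 3 remove [zqmg,rojk,tuhe] add [urnb,vtzdx,hzpj] -> 9 lines: xjhjg qat erh vnqma urnb vtzdx hzpj knsj spl
Final line 8: knsj

Answer: knsj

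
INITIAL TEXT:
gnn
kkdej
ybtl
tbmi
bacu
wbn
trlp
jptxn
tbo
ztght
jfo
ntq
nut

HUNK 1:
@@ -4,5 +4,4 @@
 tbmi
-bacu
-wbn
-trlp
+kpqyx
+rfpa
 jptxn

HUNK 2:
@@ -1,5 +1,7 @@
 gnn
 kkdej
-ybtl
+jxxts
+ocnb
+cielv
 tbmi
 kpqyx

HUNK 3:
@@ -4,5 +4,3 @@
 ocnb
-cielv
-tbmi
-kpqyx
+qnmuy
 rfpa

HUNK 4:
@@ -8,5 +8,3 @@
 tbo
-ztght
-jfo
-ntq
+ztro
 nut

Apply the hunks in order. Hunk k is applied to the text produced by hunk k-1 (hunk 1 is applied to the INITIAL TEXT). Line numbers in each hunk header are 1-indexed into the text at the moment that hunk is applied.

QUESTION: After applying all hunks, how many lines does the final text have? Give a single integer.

Answer: 10

Derivation:
Hunk 1: at line 4 remove [bacu,wbn,trlp] add [kpqyx,rfpa] -> 12 lines: gnn kkdej ybtl tbmi kpqyx rfpa jptxn tbo ztght jfo ntq nut
Hunk 2: at line 1 remove [ybtl] add [jxxts,ocnb,cielv] -> 14 lines: gnn kkdej jxxts ocnb cielv tbmi kpqyx rfpa jptxn tbo ztght jfo ntq nut
Hunk 3: at line 4 remove [cielv,tbmi,kpqyx] add [qnmuy] -> 12 lines: gnn kkdej jxxts ocnb qnmuy rfpa jptxn tbo ztght jfo ntq nut
Hunk 4: at line 8 remove [ztght,jfo,ntq] add [ztro] -> 10 lines: gnn kkdej jxxts ocnb qnmuy rfpa jptxn tbo ztro nut
Final line count: 10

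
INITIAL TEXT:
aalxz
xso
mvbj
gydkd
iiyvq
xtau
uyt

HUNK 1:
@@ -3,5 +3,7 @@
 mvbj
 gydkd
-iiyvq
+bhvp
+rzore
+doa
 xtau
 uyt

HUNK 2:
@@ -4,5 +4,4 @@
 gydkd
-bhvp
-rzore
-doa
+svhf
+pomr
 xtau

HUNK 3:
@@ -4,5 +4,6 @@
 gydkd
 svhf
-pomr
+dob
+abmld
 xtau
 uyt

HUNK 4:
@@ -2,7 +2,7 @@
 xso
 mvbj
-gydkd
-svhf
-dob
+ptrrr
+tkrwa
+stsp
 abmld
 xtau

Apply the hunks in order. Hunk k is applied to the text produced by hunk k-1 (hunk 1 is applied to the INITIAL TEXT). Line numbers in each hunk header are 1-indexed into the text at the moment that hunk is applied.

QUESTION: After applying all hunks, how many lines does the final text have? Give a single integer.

Answer: 9

Derivation:
Hunk 1: at line 3 remove [iiyvq] add [bhvp,rzore,doa] -> 9 lines: aalxz xso mvbj gydkd bhvp rzore doa xtau uyt
Hunk 2: at line 4 remove [bhvp,rzore,doa] add [svhf,pomr] -> 8 lines: aalxz xso mvbj gydkd svhf pomr xtau uyt
Hunk 3: at line 4 remove [pomr] add [dob,abmld] -> 9 lines: aalxz xso mvbj gydkd svhf dob abmld xtau uyt
Hunk 4: at line 2 remove [gydkd,svhf,dob] add [ptrrr,tkrwa,stsp] -> 9 lines: aalxz xso mvbj ptrrr tkrwa stsp abmld xtau uyt
Final line count: 9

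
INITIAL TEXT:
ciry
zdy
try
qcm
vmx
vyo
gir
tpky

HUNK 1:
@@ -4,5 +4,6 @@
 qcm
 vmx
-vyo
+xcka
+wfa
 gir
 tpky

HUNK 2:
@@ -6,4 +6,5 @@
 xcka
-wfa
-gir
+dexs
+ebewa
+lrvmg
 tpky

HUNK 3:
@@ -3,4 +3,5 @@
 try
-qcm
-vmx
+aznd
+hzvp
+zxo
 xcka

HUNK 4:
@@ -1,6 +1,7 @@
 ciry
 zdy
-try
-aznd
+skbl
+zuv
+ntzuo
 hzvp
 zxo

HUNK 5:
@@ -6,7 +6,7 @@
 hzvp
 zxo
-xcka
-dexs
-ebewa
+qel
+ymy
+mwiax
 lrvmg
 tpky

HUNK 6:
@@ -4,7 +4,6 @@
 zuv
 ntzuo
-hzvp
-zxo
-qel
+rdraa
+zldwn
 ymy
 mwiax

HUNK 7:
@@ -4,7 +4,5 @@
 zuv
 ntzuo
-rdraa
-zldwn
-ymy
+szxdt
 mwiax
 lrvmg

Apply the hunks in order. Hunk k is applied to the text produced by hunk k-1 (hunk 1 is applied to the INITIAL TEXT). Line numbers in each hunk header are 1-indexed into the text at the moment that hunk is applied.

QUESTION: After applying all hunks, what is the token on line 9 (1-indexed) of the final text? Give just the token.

Answer: tpky

Derivation:
Hunk 1: at line 4 remove [vyo] add [xcka,wfa] -> 9 lines: ciry zdy try qcm vmx xcka wfa gir tpky
Hunk 2: at line 6 remove [wfa,gir] add [dexs,ebewa,lrvmg] -> 10 lines: ciry zdy try qcm vmx xcka dexs ebewa lrvmg tpky
Hunk 3: at line 3 remove [qcm,vmx] add [aznd,hzvp,zxo] -> 11 lines: ciry zdy try aznd hzvp zxo xcka dexs ebewa lrvmg tpky
Hunk 4: at line 1 remove [try,aznd] add [skbl,zuv,ntzuo] -> 12 lines: ciry zdy skbl zuv ntzuo hzvp zxo xcka dexs ebewa lrvmg tpky
Hunk 5: at line 6 remove [xcka,dexs,ebewa] add [qel,ymy,mwiax] -> 12 lines: ciry zdy skbl zuv ntzuo hzvp zxo qel ymy mwiax lrvmg tpky
Hunk 6: at line 4 remove [hzvp,zxo,qel] add [rdraa,zldwn] -> 11 lines: ciry zdy skbl zuv ntzuo rdraa zldwn ymy mwiax lrvmg tpky
Hunk 7: at line 4 remove [rdraa,zldwn,ymy] add [szxdt] -> 9 lines: ciry zdy skbl zuv ntzuo szxdt mwiax lrvmg tpky
Final line 9: tpky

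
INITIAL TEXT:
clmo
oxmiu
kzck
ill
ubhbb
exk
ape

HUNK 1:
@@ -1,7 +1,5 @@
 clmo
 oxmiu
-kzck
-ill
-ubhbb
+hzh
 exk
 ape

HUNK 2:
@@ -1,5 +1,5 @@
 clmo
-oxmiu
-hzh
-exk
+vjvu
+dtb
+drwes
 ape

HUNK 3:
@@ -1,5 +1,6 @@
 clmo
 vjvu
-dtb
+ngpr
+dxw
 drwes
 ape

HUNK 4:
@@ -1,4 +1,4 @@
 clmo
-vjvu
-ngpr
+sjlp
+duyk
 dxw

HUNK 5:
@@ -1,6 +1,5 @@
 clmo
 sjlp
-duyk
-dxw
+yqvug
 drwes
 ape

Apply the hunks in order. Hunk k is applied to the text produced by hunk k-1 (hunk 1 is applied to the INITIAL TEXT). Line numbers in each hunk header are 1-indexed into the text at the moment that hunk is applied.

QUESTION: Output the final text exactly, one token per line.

Hunk 1: at line 1 remove [kzck,ill,ubhbb] add [hzh] -> 5 lines: clmo oxmiu hzh exk ape
Hunk 2: at line 1 remove [oxmiu,hzh,exk] add [vjvu,dtb,drwes] -> 5 lines: clmo vjvu dtb drwes ape
Hunk 3: at line 1 remove [dtb] add [ngpr,dxw] -> 6 lines: clmo vjvu ngpr dxw drwes ape
Hunk 4: at line 1 remove [vjvu,ngpr] add [sjlp,duyk] -> 6 lines: clmo sjlp duyk dxw drwes ape
Hunk 5: at line 1 remove [duyk,dxw] add [yqvug] -> 5 lines: clmo sjlp yqvug drwes ape

Answer: clmo
sjlp
yqvug
drwes
ape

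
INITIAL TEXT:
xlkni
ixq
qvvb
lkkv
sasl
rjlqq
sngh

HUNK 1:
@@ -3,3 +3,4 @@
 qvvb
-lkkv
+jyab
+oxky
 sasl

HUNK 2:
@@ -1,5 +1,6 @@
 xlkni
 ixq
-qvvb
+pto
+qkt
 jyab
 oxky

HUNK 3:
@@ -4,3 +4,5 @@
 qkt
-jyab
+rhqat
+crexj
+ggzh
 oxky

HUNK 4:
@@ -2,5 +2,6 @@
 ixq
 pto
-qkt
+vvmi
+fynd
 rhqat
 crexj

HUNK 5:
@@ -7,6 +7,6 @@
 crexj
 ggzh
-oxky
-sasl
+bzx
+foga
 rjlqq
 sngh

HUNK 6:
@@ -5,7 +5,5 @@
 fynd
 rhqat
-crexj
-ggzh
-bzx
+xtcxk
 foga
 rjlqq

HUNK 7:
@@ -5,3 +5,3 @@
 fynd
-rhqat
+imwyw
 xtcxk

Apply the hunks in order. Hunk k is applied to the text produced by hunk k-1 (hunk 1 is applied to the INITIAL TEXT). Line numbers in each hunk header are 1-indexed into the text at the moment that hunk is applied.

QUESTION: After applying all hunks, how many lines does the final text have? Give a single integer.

Answer: 10

Derivation:
Hunk 1: at line 3 remove [lkkv] add [jyab,oxky] -> 8 lines: xlkni ixq qvvb jyab oxky sasl rjlqq sngh
Hunk 2: at line 1 remove [qvvb] add [pto,qkt] -> 9 lines: xlkni ixq pto qkt jyab oxky sasl rjlqq sngh
Hunk 3: at line 4 remove [jyab] add [rhqat,crexj,ggzh] -> 11 lines: xlkni ixq pto qkt rhqat crexj ggzh oxky sasl rjlqq sngh
Hunk 4: at line 2 remove [qkt] add [vvmi,fynd] -> 12 lines: xlkni ixq pto vvmi fynd rhqat crexj ggzh oxky sasl rjlqq sngh
Hunk 5: at line 7 remove [oxky,sasl] add [bzx,foga] -> 12 lines: xlkni ixq pto vvmi fynd rhqat crexj ggzh bzx foga rjlqq sngh
Hunk 6: at line 5 remove [crexj,ggzh,bzx] add [xtcxk] -> 10 lines: xlkni ixq pto vvmi fynd rhqat xtcxk foga rjlqq sngh
Hunk 7: at line 5 remove [rhqat] add [imwyw] -> 10 lines: xlkni ixq pto vvmi fynd imwyw xtcxk foga rjlqq sngh
Final line count: 10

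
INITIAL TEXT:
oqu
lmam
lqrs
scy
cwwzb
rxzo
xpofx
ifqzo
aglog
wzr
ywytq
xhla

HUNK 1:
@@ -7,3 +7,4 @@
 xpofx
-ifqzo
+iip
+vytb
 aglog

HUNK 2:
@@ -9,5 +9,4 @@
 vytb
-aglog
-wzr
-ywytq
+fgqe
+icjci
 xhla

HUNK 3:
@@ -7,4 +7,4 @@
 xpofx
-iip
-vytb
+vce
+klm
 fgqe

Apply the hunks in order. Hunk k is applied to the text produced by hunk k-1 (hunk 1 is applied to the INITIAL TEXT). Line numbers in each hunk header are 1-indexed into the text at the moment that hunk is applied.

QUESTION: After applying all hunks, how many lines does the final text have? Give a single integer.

Answer: 12

Derivation:
Hunk 1: at line 7 remove [ifqzo] add [iip,vytb] -> 13 lines: oqu lmam lqrs scy cwwzb rxzo xpofx iip vytb aglog wzr ywytq xhla
Hunk 2: at line 9 remove [aglog,wzr,ywytq] add [fgqe,icjci] -> 12 lines: oqu lmam lqrs scy cwwzb rxzo xpofx iip vytb fgqe icjci xhla
Hunk 3: at line 7 remove [iip,vytb] add [vce,klm] -> 12 lines: oqu lmam lqrs scy cwwzb rxzo xpofx vce klm fgqe icjci xhla
Final line count: 12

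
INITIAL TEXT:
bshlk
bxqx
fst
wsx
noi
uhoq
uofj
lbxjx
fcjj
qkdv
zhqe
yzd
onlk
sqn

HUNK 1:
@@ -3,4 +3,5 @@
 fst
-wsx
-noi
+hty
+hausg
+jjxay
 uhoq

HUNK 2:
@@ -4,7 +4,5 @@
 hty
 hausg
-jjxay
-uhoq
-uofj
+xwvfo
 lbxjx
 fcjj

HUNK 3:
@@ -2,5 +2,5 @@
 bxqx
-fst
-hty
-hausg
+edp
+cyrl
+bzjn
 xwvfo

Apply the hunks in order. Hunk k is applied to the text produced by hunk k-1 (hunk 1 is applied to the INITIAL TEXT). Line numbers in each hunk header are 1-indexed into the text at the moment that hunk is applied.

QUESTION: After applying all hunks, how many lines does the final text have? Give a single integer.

Hunk 1: at line 3 remove [wsx,noi] add [hty,hausg,jjxay] -> 15 lines: bshlk bxqx fst hty hausg jjxay uhoq uofj lbxjx fcjj qkdv zhqe yzd onlk sqn
Hunk 2: at line 4 remove [jjxay,uhoq,uofj] add [xwvfo] -> 13 lines: bshlk bxqx fst hty hausg xwvfo lbxjx fcjj qkdv zhqe yzd onlk sqn
Hunk 3: at line 2 remove [fst,hty,hausg] add [edp,cyrl,bzjn] -> 13 lines: bshlk bxqx edp cyrl bzjn xwvfo lbxjx fcjj qkdv zhqe yzd onlk sqn
Final line count: 13

Answer: 13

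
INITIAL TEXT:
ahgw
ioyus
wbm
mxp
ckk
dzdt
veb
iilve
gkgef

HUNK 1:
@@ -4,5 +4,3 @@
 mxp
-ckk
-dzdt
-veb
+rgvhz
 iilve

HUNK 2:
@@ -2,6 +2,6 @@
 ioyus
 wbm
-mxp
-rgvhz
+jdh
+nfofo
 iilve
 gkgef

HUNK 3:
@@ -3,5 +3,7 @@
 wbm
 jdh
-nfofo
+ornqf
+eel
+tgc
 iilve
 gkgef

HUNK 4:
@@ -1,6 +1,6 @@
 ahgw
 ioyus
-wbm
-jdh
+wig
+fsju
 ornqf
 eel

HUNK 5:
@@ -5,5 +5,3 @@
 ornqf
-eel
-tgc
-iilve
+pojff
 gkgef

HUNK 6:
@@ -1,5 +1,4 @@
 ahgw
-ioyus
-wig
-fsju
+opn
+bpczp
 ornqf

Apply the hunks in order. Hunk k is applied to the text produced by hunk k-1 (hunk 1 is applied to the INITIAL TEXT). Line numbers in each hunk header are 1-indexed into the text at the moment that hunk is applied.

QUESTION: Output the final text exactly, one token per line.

Hunk 1: at line 4 remove [ckk,dzdt,veb] add [rgvhz] -> 7 lines: ahgw ioyus wbm mxp rgvhz iilve gkgef
Hunk 2: at line 2 remove [mxp,rgvhz] add [jdh,nfofo] -> 7 lines: ahgw ioyus wbm jdh nfofo iilve gkgef
Hunk 3: at line 3 remove [nfofo] add [ornqf,eel,tgc] -> 9 lines: ahgw ioyus wbm jdh ornqf eel tgc iilve gkgef
Hunk 4: at line 1 remove [wbm,jdh] add [wig,fsju] -> 9 lines: ahgw ioyus wig fsju ornqf eel tgc iilve gkgef
Hunk 5: at line 5 remove [eel,tgc,iilve] add [pojff] -> 7 lines: ahgw ioyus wig fsju ornqf pojff gkgef
Hunk 6: at line 1 remove [ioyus,wig,fsju] add [opn,bpczp] -> 6 lines: ahgw opn bpczp ornqf pojff gkgef

Answer: ahgw
opn
bpczp
ornqf
pojff
gkgef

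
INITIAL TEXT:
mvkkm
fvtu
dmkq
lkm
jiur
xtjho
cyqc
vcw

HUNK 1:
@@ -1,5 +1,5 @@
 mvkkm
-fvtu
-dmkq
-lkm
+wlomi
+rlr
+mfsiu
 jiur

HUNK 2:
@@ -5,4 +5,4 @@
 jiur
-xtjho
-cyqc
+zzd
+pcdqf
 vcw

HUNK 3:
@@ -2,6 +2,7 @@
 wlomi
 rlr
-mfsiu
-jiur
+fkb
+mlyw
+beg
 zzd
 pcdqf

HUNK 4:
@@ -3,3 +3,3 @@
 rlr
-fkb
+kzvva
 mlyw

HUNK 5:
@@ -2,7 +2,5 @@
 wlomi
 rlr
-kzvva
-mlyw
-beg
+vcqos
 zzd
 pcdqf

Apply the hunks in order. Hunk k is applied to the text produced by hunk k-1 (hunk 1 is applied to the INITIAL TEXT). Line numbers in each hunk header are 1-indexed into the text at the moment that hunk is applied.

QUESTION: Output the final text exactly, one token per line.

Hunk 1: at line 1 remove [fvtu,dmkq,lkm] add [wlomi,rlr,mfsiu] -> 8 lines: mvkkm wlomi rlr mfsiu jiur xtjho cyqc vcw
Hunk 2: at line 5 remove [xtjho,cyqc] add [zzd,pcdqf] -> 8 lines: mvkkm wlomi rlr mfsiu jiur zzd pcdqf vcw
Hunk 3: at line 2 remove [mfsiu,jiur] add [fkb,mlyw,beg] -> 9 lines: mvkkm wlomi rlr fkb mlyw beg zzd pcdqf vcw
Hunk 4: at line 3 remove [fkb] add [kzvva] -> 9 lines: mvkkm wlomi rlr kzvva mlyw beg zzd pcdqf vcw
Hunk 5: at line 2 remove [kzvva,mlyw,beg] add [vcqos] -> 7 lines: mvkkm wlomi rlr vcqos zzd pcdqf vcw

Answer: mvkkm
wlomi
rlr
vcqos
zzd
pcdqf
vcw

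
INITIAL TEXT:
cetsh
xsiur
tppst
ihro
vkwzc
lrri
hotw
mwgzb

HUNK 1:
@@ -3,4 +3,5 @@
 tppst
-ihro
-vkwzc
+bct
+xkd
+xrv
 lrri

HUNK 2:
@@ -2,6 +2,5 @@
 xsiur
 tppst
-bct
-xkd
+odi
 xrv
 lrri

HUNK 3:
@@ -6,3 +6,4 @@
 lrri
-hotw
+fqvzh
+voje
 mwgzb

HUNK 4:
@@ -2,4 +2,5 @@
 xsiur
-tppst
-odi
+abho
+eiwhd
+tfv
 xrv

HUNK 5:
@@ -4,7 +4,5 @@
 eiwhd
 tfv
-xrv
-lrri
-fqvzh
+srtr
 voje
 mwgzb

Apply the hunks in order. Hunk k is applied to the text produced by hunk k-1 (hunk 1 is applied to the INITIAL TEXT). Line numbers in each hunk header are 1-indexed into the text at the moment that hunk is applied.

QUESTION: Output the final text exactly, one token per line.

Hunk 1: at line 3 remove [ihro,vkwzc] add [bct,xkd,xrv] -> 9 lines: cetsh xsiur tppst bct xkd xrv lrri hotw mwgzb
Hunk 2: at line 2 remove [bct,xkd] add [odi] -> 8 lines: cetsh xsiur tppst odi xrv lrri hotw mwgzb
Hunk 3: at line 6 remove [hotw] add [fqvzh,voje] -> 9 lines: cetsh xsiur tppst odi xrv lrri fqvzh voje mwgzb
Hunk 4: at line 2 remove [tppst,odi] add [abho,eiwhd,tfv] -> 10 lines: cetsh xsiur abho eiwhd tfv xrv lrri fqvzh voje mwgzb
Hunk 5: at line 4 remove [xrv,lrri,fqvzh] add [srtr] -> 8 lines: cetsh xsiur abho eiwhd tfv srtr voje mwgzb

Answer: cetsh
xsiur
abho
eiwhd
tfv
srtr
voje
mwgzb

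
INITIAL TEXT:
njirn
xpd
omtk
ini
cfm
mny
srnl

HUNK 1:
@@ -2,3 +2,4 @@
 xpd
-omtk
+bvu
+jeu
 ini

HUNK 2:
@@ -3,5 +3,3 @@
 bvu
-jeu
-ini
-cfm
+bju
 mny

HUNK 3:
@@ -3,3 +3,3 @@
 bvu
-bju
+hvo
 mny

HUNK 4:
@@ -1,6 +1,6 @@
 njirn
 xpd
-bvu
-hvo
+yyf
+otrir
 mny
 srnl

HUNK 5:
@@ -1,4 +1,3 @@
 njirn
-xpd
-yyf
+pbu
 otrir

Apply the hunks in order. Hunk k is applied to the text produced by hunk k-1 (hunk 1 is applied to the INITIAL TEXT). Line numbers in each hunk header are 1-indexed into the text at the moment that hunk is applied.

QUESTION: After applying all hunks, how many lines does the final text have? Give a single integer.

Hunk 1: at line 2 remove [omtk] add [bvu,jeu] -> 8 lines: njirn xpd bvu jeu ini cfm mny srnl
Hunk 2: at line 3 remove [jeu,ini,cfm] add [bju] -> 6 lines: njirn xpd bvu bju mny srnl
Hunk 3: at line 3 remove [bju] add [hvo] -> 6 lines: njirn xpd bvu hvo mny srnl
Hunk 4: at line 1 remove [bvu,hvo] add [yyf,otrir] -> 6 lines: njirn xpd yyf otrir mny srnl
Hunk 5: at line 1 remove [xpd,yyf] add [pbu] -> 5 lines: njirn pbu otrir mny srnl
Final line count: 5

Answer: 5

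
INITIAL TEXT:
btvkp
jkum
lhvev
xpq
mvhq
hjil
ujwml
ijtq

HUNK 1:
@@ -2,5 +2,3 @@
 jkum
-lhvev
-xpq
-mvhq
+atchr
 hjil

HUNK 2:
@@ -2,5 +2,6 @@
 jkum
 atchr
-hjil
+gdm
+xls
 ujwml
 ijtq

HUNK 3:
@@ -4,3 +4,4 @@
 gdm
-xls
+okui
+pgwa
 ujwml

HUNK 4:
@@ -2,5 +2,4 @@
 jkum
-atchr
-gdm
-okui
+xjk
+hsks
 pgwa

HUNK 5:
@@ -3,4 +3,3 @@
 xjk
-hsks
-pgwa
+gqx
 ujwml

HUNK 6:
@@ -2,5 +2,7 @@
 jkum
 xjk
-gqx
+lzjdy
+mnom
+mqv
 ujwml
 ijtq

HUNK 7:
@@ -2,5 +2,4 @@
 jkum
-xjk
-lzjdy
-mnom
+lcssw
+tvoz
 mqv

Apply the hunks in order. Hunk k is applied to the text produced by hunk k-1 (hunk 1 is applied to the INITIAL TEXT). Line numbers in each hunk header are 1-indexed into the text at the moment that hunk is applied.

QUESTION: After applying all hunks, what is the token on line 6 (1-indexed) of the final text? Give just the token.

Answer: ujwml

Derivation:
Hunk 1: at line 2 remove [lhvev,xpq,mvhq] add [atchr] -> 6 lines: btvkp jkum atchr hjil ujwml ijtq
Hunk 2: at line 2 remove [hjil] add [gdm,xls] -> 7 lines: btvkp jkum atchr gdm xls ujwml ijtq
Hunk 3: at line 4 remove [xls] add [okui,pgwa] -> 8 lines: btvkp jkum atchr gdm okui pgwa ujwml ijtq
Hunk 4: at line 2 remove [atchr,gdm,okui] add [xjk,hsks] -> 7 lines: btvkp jkum xjk hsks pgwa ujwml ijtq
Hunk 5: at line 3 remove [hsks,pgwa] add [gqx] -> 6 lines: btvkp jkum xjk gqx ujwml ijtq
Hunk 6: at line 2 remove [gqx] add [lzjdy,mnom,mqv] -> 8 lines: btvkp jkum xjk lzjdy mnom mqv ujwml ijtq
Hunk 7: at line 2 remove [xjk,lzjdy,mnom] add [lcssw,tvoz] -> 7 lines: btvkp jkum lcssw tvoz mqv ujwml ijtq
Final line 6: ujwml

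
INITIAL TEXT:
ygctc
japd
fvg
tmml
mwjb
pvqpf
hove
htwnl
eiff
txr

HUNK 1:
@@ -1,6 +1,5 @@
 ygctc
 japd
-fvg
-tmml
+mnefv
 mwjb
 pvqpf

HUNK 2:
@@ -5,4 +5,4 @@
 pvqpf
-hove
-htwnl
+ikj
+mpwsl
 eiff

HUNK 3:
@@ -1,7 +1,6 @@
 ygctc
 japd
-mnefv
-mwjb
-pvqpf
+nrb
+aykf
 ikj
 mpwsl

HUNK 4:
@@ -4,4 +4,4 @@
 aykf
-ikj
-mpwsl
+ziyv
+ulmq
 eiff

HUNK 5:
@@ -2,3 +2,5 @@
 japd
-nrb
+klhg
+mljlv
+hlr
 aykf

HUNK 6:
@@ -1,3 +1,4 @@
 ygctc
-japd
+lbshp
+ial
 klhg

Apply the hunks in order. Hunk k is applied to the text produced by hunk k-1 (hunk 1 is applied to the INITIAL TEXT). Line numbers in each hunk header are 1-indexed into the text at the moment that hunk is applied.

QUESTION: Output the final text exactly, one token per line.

Answer: ygctc
lbshp
ial
klhg
mljlv
hlr
aykf
ziyv
ulmq
eiff
txr

Derivation:
Hunk 1: at line 1 remove [fvg,tmml] add [mnefv] -> 9 lines: ygctc japd mnefv mwjb pvqpf hove htwnl eiff txr
Hunk 2: at line 5 remove [hove,htwnl] add [ikj,mpwsl] -> 9 lines: ygctc japd mnefv mwjb pvqpf ikj mpwsl eiff txr
Hunk 3: at line 1 remove [mnefv,mwjb,pvqpf] add [nrb,aykf] -> 8 lines: ygctc japd nrb aykf ikj mpwsl eiff txr
Hunk 4: at line 4 remove [ikj,mpwsl] add [ziyv,ulmq] -> 8 lines: ygctc japd nrb aykf ziyv ulmq eiff txr
Hunk 5: at line 2 remove [nrb] add [klhg,mljlv,hlr] -> 10 lines: ygctc japd klhg mljlv hlr aykf ziyv ulmq eiff txr
Hunk 6: at line 1 remove [japd] add [lbshp,ial] -> 11 lines: ygctc lbshp ial klhg mljlv hlr aykf ziyv ulmq eiff txr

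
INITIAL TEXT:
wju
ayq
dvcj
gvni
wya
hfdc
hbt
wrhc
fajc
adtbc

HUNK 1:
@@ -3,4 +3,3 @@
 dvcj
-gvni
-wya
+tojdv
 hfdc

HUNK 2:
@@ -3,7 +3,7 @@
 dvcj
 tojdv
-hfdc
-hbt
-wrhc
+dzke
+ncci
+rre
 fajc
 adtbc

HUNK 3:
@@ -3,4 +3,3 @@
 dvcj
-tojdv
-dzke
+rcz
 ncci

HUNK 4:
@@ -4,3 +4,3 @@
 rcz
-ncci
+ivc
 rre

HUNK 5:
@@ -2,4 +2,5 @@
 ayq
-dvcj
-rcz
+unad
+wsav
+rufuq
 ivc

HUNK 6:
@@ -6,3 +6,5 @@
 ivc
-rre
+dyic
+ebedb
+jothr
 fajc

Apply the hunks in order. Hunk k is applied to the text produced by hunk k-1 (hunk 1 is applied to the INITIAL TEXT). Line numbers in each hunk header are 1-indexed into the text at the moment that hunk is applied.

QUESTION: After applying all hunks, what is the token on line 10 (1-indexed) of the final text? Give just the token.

Answer: fajc

Derivation:
Hunk 1: at line 3 remove [gvni,wya] add [tojdv] -> 9 lines: wju ayq dvcj tojdv hfdc hbt wrhc fajc adtbc
Hunk 2: at line 3 remove [hfdc,hbt,wrhc] add [dzke,ncci,rre] -> 9 lines: wju ayq dvcj tojdv dzke ncci rre fajc adtbc
Hunk 3: at line 3 remove [tojdv,dzke] add [rcz] -> 8 lines: wju ayq dvcj rcz ncci rre fajc adtbc
Hunk 4: at line 4 remove [ncci] add [ivc] -> 8 lines: wju ayq dvcj rcz ivc rre fajc adtbc
Hunk 5: at line 2 remove [dvcj,rcz] add [unad,wsav,rufuq] -> 9 lines: wju ayq unad wsav rufuq ivc rre fajc adtbc
Hunk 6: at line 6 remove [rre] add [dyic,ebedb,jothr] -> 11 lines: wju ayq unad wsav rufuq ivc dyic ebedb jothr fajc adtbc
Final line 10: fajc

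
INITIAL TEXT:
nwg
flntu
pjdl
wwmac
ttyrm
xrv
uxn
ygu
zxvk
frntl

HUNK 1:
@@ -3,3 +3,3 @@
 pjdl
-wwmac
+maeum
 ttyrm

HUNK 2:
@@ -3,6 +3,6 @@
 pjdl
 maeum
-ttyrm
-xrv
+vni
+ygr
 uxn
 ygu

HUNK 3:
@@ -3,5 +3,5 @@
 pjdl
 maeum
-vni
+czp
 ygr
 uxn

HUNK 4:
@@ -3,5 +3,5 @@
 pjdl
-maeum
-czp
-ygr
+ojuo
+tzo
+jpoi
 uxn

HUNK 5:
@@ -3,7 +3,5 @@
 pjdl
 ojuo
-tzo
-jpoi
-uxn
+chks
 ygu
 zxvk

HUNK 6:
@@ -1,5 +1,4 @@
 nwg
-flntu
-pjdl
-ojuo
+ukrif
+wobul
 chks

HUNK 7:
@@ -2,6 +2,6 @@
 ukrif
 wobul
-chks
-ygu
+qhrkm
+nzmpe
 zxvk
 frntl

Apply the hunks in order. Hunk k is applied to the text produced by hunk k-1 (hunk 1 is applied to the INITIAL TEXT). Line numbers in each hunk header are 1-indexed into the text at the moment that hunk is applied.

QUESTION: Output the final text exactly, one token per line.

Answer: nwg
ukrif
wobul
qhrkm
nzmpe
zxvk
frntl

Derivation:
Hunk 1: at line 3 remove [wwmac] add [maeum] -> 10 lines: nwg flntu pjdl maeum ttyrm xrv uxn ygu zxvk frntl
Hunk 2: at line 3 remove [ttyrm,xrv] add [vni,ygr] -> 10 lines: nwg flntu pjdl maeum vni ygr uxn ygu zxvk frntl
Hunk 3: at line 3 remove [vni] add [czp] -> 10 lines: nwg flntu pjdl maeum czp ygr uxn ygu zxvk frntl
Hunk 4: at line 3 remove [maeum,czp,ygr] add [ojuo,tzo,jpoi] -> 10 lines: nwg flntu pjdl ojuo tzo jpoi uxn ygu zxvk frntl
Hunk 5: at line 3 remove [tzo,jpoi,uxn] add [chks] -> 8 lines: nwg flntu pjdl ojuo chks ygu zxvk frntl
Hunk 6: at line 1 remove [flntu,pjdl,ojuo] add [ukrif,wobul] -> 7 lines: nwg ukrif wobul chks ygu zxvk frntl
Hunk 7: at line 2 remove [chks,ygu] add [qhrkm,nzmpe] -> 7 lines: nwg ukrif wobul qhrkm nzmpe zxvk frntl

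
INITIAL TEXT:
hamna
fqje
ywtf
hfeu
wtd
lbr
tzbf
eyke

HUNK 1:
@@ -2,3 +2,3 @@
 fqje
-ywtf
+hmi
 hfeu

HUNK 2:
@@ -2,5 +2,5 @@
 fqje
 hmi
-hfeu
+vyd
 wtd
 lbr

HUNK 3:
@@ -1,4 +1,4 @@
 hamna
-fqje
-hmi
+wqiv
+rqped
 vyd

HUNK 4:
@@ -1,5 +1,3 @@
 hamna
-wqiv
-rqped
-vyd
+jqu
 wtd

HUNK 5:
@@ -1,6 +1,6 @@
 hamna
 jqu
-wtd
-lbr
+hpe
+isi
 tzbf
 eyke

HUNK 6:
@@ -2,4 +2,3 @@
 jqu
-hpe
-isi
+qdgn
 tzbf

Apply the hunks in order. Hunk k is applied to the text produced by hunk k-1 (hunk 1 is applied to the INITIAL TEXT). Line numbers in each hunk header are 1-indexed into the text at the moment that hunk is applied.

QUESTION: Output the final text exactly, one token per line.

Answer: hamna
jqu
qdgn
tzbf
eyke

Derivation:
Hunk 1: at line 2 remove [ywtf] add [hmi] -> 8 lines: hamna fqje hmi hfeu wtd lbr tzbf eyke
Hunk 2: at line 2 remove [hfeu] add [vyd] -> 8 lines: hamna fqje hmi vyd wtd lbr tzbf eyke
Hunk 3: at line 1 remove [fqje,hmi] add [wqiv,rqped] -> 8 lines: hamna wqiv rqped vyd wtd lbr tzbf eyke
Hunk 4: at line 1 remove [wqiv,rqped,vyd] add [jqu] -> 6 lines: hamna jqu wtd lbr tzbf eyke
Hunk 5: at line 1 remove [wtd,lbr] add [hpe,isi] -> 6 lines: hamna jqu hpe isi tzbf eyke
Hunk 6: at line 2 remove [hpe,isi] add [qdgn] -> 5 lines: hamna jqu qdgn tzbf eyke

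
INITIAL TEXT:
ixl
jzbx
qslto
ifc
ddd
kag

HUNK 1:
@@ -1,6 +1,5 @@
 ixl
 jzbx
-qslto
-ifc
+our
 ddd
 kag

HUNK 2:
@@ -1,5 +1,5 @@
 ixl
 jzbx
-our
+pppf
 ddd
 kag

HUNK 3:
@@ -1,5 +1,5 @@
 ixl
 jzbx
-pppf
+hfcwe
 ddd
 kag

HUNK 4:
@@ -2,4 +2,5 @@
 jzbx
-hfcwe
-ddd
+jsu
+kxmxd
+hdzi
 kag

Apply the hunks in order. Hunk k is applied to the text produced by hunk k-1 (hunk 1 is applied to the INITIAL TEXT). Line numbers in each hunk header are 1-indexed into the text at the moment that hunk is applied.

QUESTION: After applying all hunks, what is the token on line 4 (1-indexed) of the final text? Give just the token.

Hunk 1: at line 1 remove [qslto,ifc] add [our] -> 5 lines: ixl jzbx our ddd kag
Hunk 2: at line 1 remove [our] add [pppf] -> 5 lines: ixl jzbx pppf ddd kag
Hunk 3: at line 1 remove [pppf] add [hfcwe] -> 5 lines: ixl jzbx hfcwe ddd kag
Hunk 4: at line 2 remove [hfcwe,ddd] add [jsu,kxmxd,hdzi] -> 6 lines: ixl jzbx jsu kxmxd hdzi kag
Final line 4: kxmxd

Answer: kxmxd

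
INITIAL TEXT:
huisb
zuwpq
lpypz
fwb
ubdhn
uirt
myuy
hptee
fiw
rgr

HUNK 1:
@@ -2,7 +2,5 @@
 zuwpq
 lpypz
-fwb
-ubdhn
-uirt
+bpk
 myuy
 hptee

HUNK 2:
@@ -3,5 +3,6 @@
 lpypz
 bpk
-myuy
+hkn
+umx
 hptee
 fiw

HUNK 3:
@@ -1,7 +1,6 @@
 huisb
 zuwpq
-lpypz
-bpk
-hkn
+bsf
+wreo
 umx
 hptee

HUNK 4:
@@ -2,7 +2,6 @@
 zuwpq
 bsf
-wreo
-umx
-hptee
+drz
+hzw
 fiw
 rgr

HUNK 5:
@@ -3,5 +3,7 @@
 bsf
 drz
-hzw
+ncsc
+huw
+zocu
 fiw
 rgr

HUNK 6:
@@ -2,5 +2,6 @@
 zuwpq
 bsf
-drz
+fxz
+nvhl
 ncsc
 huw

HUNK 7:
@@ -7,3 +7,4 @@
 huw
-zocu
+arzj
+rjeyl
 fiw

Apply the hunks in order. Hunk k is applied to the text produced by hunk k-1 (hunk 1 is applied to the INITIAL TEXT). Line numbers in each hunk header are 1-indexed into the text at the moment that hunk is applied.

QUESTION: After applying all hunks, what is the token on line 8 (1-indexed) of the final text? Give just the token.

Hunk 1: at line 2 remove [fwb,ubdhn,uirt] add [bpk] -> 8 lines: huisb zuwpq lpypz bpk myuy hptee fiw rgr
Hunk 2: at line 3 remove [myuy] add [hkn,umx] -> 9 lines: huisb zuwpq lpypz bpk hkn umx hptee fiw rgr
Hunk 3: at line 1 remove [lpypz,bpk,hkn] add [bsf,wreo] -> 8 lines: huisb zuwpq bsf wreo umx hptee fiw rgr
Hunk 4: at line 2 remove [wreo,umx,hptee] add [drz,hzw] -> 7 lines: huisb zuwpq bsf drz hzw fiw rgr
Hunk 5: at line 3 remove [hzw] add [ncsc,huw,zocu] -> 9 lines: huisb zuwpq bsf drz ncsc huw zocu fiw rgr
Hunk 6: at line 2 remove [drz] add [fxz,nvhl] -> 10 lines: huisb zuwpq bsf fxz nvhl ncsc huw zocu fiw rgr
Hunk 7: at line 7 remove [zocu] add [arzj,rjeyl] -> 11 lines: huisb zuwpq bsf fxz nvhl ncsc huw arzj rjeyl fiw rgr
Final line 8: arzj

Answer: arzj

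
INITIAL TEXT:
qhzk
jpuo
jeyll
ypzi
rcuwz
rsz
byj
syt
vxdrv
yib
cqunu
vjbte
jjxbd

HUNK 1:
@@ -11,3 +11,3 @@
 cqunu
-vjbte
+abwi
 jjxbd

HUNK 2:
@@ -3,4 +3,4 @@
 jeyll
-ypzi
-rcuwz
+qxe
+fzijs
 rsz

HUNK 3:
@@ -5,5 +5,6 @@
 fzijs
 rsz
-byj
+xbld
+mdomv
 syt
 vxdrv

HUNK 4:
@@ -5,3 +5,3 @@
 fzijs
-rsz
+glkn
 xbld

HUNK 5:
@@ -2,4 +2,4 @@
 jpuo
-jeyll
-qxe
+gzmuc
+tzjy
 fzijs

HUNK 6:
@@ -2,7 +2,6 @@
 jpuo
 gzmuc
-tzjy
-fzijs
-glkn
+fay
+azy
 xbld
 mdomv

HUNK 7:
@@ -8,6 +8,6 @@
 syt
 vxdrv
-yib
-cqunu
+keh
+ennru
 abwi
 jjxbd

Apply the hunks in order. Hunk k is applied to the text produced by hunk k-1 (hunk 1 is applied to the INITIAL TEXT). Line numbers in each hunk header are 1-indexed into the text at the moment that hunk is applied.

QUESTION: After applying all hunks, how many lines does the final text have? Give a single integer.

Hunk 1: at line 11 remove [vjbte] add [abwi] -> 13 lines: qhzk jpuo jeyll ypzi rcuwz rsz byj syt vxdrv yib cqunu abwi jjxbd
Hunk 2: at line 3 remove [ypzi,rcuwz] add [qxe,fzijs] -> 13 lines: qhzk jpuo jeyll qxe fzijs rsz byj syt vxdrv yib cqunu abwi jjxbd
Hunk 3: at line 5 remove [byj] add [xbld,mdomv] -> 14 lines: qhzk jpuo jeyll qxe fzijs rsz xbld mdomv syt vxdrv yib cqunu abwi jjxbd
Hunk 4: at line 5 remove [rsz] add [glkn] -> 14 lines: qhzk jpuo jeyll qxe fzijs glkn xbld mdomv syt vxdrv yib cqunu abwi jjxbd
Hunk 5: at line 2 remove [jeyll,qxe] add [gzmuc,tzjy] -> 14 lines: qhzk jpuo gzmuc tzjy fzijs glkn xbld mdomv syt vxdrv yib cqunu abwi jjxbd
Hunk 6: at line 2 remove [tzjy,fzijs,glkn] add [fay,azy] -> 13 lines: qhzk jpuo gzmuc fay azy xbld mdomv syt vxdrv yib cqunu abwi jjxbd
Hunk 7: at line 8 remove [yib,cqunu] add [keh,ennru] -> 13 lines: qhzk jpuo gzmuc fay azy xbld mdomv syt vxdrv keh ennru abwi jjxbd
Final line count: 13

Answer: 13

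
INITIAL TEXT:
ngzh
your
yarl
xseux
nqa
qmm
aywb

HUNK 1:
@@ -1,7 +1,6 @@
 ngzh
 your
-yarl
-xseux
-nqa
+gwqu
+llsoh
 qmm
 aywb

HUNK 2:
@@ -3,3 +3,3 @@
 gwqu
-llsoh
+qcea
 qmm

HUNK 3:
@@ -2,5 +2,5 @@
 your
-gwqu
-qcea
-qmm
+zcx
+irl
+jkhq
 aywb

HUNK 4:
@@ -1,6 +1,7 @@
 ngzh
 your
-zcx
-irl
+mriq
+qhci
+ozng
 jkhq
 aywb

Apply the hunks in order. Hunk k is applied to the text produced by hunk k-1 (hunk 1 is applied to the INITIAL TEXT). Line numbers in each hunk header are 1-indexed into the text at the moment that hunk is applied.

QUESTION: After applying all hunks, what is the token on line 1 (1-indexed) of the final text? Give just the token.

Hunk 1: at line 1 remove [yarl,xseux,nqa] add [gwqu,llsoh] -> 6 lines: ngzh your gwqu llsoh qmm aywb
Hunk 2: at line 3 remove [llsoh] add [qcea] -> 6 lines: ngzh your gwqu qcea qmm aywb
Hunk 3: at line 2 remove [gwqu,qcea,qmm] add [zcx,irl,jkhq] -> 6 lines: ngzh your zcx irl jkhq aywb
Hunk 4: at line 1 remove [zcx,irl] add [mriq,qhci,ozng] -> 7 lines: ngzh your mriq qhci ozng jkhq aywb
Final line 1: ngzh

Answer: ngzh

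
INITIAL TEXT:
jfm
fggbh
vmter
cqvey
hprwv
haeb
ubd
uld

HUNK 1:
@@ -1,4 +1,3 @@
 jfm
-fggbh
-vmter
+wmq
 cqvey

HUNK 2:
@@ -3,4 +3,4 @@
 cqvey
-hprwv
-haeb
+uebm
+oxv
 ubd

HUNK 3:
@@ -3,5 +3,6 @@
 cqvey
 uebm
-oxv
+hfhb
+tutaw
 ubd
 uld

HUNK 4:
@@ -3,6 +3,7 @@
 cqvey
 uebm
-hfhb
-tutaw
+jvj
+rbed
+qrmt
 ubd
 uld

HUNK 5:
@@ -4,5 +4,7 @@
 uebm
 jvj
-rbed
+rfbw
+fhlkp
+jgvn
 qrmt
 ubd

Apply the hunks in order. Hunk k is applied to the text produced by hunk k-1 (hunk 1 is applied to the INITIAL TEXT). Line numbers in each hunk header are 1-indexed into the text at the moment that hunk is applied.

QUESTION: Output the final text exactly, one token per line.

Answer: jfm
wmq
cqvey
uebm
jvj
rfbw
fhlkp
jgvn
qrmt
ubd
uld

Derivation:
Hunk 1: at line 1 remove [fggbh,vmter] add [wmq] -> 7 lines: jfm wmq cqvey hprwv haeb ubd uld
Hunk 2: at line 3 remove [hprwv,haeb] add [uebm,oxv] -> 7 lines: jfm wmq cqvey uebm oxv ubd uld
Hunk 3: at line 3 remove [oxv] add [hfhb,tutaw] -> 8 lines: jfm wmq cqvey uebm hfhb tutaw ubd uld
Hunk 4: at line 3 remove [hfhb,tutaw] add [jvj,rbed,qrmt] -> 9 lines: jfm wmq cqvey uebm jvj rbed qrmt ubd uld
Hunk 5: at line 4 remove [rbed] add [rfbw,fhlkp,jgvn] -> 11 lines: jfm wmq cqvey uebm jvj rfbw fhlkp jgvn qrmt ubd uld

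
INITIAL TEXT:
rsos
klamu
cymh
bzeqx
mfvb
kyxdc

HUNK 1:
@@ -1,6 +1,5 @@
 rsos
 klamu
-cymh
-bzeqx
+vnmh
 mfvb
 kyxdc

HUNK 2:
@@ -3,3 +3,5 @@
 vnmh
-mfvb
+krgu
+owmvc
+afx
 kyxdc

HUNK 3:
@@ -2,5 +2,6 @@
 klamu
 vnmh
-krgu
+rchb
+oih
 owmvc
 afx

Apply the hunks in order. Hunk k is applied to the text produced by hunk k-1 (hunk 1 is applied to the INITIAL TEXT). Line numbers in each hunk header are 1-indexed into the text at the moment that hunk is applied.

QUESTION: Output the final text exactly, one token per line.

Hunk 1: at line 1 remove [cymh,bzeqx] add [vnmh] -> 5 lines: rsos klamu vnmh mfvb kyxdc
Hunk 2: at line 3 remove [mfvb] add [krgu,owmvc,afx] -> 7 lines: rsos klamu vnmh krgu owmvc afx kyxdc
Hunk 3: at line 2 remove [krgu] add [rchb,oih] -> 8 lines: rsos klamu vnmh rchb oih owmvc afx kyxdc

Answer: rsos
klamu
vnmh
rchb
oih
owmvc
afx
kyxdc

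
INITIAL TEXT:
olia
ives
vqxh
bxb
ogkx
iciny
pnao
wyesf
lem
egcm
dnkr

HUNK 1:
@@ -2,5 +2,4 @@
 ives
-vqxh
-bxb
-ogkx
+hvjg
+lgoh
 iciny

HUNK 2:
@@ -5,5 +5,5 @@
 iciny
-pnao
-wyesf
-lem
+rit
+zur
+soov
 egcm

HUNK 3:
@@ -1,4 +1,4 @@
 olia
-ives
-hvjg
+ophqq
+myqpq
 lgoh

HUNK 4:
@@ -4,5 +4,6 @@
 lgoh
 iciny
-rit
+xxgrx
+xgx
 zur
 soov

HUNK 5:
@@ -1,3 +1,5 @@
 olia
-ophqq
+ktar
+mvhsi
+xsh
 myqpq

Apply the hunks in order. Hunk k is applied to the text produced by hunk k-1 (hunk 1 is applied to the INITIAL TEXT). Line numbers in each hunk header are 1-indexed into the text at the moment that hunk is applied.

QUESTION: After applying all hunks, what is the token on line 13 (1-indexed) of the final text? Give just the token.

Hunk 1: at line 2 remove [vqxh,bxb,ogkx] add [hvjg,lgoh] -> 10 lines: olia ives hvjg lgoh iciny pnao wyesf lem egcm dnkr
Hunk 2: at line 5 remove [pnao,wyesf,lem] add [rit,zur,soov] -> 10 lines: olia ives hvjg lgoh iciny rit zur soov egcm dnkr
Hunk 3: at line 1 remove [ives,hvjg] add [ophqq,myqpq] -> 10 lines: olia ophqq myqpq lgoh iciny rit zur soov egcm dnkr
Hunk 4: at line 4 remove [rit] add [xxgrx,xgx] -> 11 lines: olia ophqq myqpq lgoh iciny xxgrx xgx zur soov egcm dnkr
Hunk 5: at line 1 remove [ophqq] add [ktar,mvhsi,xsh] -> 13 lines: olia ktar mvhsi xsh myqpq lgoh iciny xxgrx xgx zur soov egcm dnkr
Final line 13: dnkr

Answer: dnkr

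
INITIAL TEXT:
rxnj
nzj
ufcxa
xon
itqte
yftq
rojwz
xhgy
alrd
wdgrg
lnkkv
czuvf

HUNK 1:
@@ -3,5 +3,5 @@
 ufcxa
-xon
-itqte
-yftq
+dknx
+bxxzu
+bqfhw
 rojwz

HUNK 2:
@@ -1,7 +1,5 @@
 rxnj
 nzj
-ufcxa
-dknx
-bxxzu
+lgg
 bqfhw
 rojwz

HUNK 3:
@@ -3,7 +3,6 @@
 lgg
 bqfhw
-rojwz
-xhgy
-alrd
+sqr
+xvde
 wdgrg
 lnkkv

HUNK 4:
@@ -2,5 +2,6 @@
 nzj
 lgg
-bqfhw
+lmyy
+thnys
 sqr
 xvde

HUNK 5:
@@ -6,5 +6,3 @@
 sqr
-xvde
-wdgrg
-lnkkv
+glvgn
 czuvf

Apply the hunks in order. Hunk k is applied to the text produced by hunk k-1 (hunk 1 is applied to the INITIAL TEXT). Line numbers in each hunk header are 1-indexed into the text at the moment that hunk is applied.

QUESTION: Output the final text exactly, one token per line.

Answer: rxnj
nzj
lgg
lmyy
thnys
sqr
glvgn
czuvf

Derivation:
Hunk 1: at line 3 remove [xon,itqte,yftq] add [dknx,bxxzu,bqfhw] -> 12 lines: rxnj nzj ufcxa dknx bxxzu bqfhw rojwz xhgy alrd wdgrg lnkkv czuvf
Hunk 2: at line 1 remove [ufcxa,dknx,bxxzu] add [lgg] -> 10 lines: rxnj nzj lgg bqfhw rojwz xhgy alrd wdgrg lnkkv czuvf
Hunk 3: at line 3 remove [rojwz,xhgy,alrd] add [sqr,xvde] -> 9 lines: rxnj nzj lgg bqfhw sqr xvde wdgrg lnkkv czuvf
Hunk 4: at line 2 remove [bqfhw] add [lmyy,thnys] -> 10 lines: rxnj nzj lgg lmyy thnys sqr xvde wdgrg lnkkv czuvf
Hunk 5: at line 6 remove [xvde,wdgrg,lnkkv] add [glvgn] -> 8 lines: rxnj nzj lgg lmyy thnys sqr glvgn czuvf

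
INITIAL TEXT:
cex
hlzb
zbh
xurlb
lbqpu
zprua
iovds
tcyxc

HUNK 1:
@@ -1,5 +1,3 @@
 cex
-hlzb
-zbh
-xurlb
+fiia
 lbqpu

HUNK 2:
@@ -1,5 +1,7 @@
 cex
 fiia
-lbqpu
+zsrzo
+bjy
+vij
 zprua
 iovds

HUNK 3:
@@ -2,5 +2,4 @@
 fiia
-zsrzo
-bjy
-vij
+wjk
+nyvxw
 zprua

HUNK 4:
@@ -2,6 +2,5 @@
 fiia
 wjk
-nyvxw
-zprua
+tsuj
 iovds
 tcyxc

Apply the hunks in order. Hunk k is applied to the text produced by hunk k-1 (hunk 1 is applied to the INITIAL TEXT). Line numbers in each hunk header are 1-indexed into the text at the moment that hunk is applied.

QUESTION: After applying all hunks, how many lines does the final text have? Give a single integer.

Answer: 6

Derivation:
Hunk 1: at line 1 remove [hlzb,zbh,xurlb] add [fiia] -> 6 lines: cex fiia lbqpu zprua iovds tcyxc
Hunk 2: at line 1 remove [lbqpu] add [zsrzo,bjy,vij] -> 8 lines: cex fiia zsrzo bjy vij zprua iovds tcyxc
Hunk 3: at line 2 remove [zsrzo,bjy,vij] add [wjk,nyvxw] -> 7 lines: cex fiia wjk nyvxw zprua iovds tcyxc
Hunk 4: at line 2 remove [nyvxw,zprua] add [tsuj] -> 6 lines: cex fiia wjk tsuj iovds tcyxc
Final line count: 6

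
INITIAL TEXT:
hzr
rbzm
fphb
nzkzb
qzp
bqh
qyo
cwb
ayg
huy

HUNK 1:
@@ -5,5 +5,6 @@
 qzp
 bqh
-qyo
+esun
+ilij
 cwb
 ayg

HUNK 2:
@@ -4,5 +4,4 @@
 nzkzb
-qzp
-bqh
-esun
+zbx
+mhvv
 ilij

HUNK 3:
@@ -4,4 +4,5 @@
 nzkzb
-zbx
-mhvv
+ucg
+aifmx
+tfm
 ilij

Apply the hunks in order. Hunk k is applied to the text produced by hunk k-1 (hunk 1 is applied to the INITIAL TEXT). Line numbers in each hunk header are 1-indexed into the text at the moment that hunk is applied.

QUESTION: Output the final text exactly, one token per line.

Hunk 1: at line 5 remove [qyo] add [esun,ilij] -> 11 lines: hzr rbzm fphb nzkzb qzp bqh esun ilij cwb ayg huy
Hunk 2: at line 4 remove [qzp,bqh,esun] add [zbx,mhvv] -> 10 lines: hzr rbzm fphb nzkzb zbx mhvv ilij cwb ayg huy
Hunk 3: at line 4 remove [zbx,mhvv] add [ucg,aifmx,tfm] -> 11 lines: hzr rbzm fphb nzkzb ucg aifmx tfm ilij cwb ayg huy

Answer: hzr
rbzm
fphb
nzkzb
ucg
aifmx
tfm
ilij
cwb
ayg
huy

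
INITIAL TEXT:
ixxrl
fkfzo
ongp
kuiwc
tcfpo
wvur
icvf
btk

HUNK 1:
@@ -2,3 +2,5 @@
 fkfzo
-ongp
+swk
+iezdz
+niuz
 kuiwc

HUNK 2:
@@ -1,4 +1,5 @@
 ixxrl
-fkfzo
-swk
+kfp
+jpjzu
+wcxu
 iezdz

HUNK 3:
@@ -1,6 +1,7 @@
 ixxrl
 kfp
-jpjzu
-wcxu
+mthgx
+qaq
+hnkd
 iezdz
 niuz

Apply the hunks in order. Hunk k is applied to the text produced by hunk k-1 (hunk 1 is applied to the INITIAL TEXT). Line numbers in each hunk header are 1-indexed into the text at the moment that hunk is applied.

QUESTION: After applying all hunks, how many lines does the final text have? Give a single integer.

Answer: 12

Derivation:
Hunk 1: at line 2 remove [ongp] add [swk,iezdz,niuz] -> 10 lines: ixxrl fkfzo swk iezdz niuz kuiwc tcfpo wvur icvf btk
Hunk 2: at line 1 remove [fkfzo,swk] add [kfp,jpjzu,wcxu] -> 11 lines: ixxrl kfp jpjzu wcxu iezdz niuz kuiwc tcfpo wvur icvf btk
Hunk 3: at line 1 remove [jpjzu,wcxu] add [mthgx,qaq,hnkd] -> 12 lines: ixxrl kfp mthgx qaq hnkd iezdz niuz kuiwc tcfpo wvur icvf btk
Final line count: 12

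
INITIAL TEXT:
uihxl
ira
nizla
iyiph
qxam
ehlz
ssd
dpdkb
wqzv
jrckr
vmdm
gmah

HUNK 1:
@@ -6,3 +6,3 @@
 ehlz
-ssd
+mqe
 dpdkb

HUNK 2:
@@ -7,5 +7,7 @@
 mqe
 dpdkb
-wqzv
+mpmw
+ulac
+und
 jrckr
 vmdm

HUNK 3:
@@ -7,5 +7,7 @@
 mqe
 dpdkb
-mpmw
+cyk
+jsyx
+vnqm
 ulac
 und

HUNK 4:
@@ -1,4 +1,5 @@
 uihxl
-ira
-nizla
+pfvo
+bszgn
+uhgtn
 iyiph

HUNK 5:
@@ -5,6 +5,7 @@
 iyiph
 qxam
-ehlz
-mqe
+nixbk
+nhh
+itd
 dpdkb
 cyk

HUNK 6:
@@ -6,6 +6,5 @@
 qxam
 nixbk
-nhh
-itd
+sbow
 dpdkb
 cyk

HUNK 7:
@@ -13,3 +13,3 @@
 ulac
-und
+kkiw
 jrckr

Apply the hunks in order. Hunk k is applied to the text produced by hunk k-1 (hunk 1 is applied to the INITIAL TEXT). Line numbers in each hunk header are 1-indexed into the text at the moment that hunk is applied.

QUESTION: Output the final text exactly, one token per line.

Hunk 1: at line 6 remove [ssd] add [mqe] -> 12 lines: uihxl ira nizla iyiph qxam ehlz mqe dpdkb wqzv jrckr vmdm gmah
Hunk 2: at line 7 remove [wqzv] add [mpmw,ulac,und] -> 14 lines: uihxl ira nizla iyiph qxam ehlz mqe dpdkb mpmw ulac und jrckr vmdm gmah
Hunk 3: at line 7 remove [mpmw] add [cyk,jsyx,vnqm] -> 16 lines: uihxl ira nizla iyiph qxam ehlz mqe dpdkb cyk jsyx vnqm ulac und jrckr vmdm gmah
Hunk 4: at line 1 remove [ira,nizla] add [pfvo,bszgn,uhgtn] -> 17 lines: uihxl pfvo bszgn uhgtn iyiph qxam ehlz mqe dpdkb cyk jsyx vnqm ulac und jrckr vmdm gmah
Hunk 5: at line 5 remove [ehlz,mqe] add [nixbk,nhh,itd] -> 18 lines: uihxl pfvo bszgn uhgtn iyiph qxam nixbk nhh itd dpdkb cyk jsyx vnqm ulac und jrckr vmdm gmah
Hunk 6: at line 6 remove [nhh,itd] add [sbow] -> 17 lines: uihxl pfvo bszgn uhgtn iyiph qxam nixbk sbow dpdkb cyk jsyx vnqm ulac und jrckr vmdm gmah
Hunk 7: at line 13 remove [und] add [kkiw] -> 17 lines: uihxl pfvo bszgn uhgtn iyiph qxam nixbk sbow dpdkb cyk jsyx vnqm ulac kkiw jrckr vmdm gmah

Answer: uihxl
pfvo
bszgn
uhgtn
iyiph
qxam
nixbk
sbow
dpdkb
cyk
jsyx
vnqm
ulac
kkiw
jrckr
vmdm
gmah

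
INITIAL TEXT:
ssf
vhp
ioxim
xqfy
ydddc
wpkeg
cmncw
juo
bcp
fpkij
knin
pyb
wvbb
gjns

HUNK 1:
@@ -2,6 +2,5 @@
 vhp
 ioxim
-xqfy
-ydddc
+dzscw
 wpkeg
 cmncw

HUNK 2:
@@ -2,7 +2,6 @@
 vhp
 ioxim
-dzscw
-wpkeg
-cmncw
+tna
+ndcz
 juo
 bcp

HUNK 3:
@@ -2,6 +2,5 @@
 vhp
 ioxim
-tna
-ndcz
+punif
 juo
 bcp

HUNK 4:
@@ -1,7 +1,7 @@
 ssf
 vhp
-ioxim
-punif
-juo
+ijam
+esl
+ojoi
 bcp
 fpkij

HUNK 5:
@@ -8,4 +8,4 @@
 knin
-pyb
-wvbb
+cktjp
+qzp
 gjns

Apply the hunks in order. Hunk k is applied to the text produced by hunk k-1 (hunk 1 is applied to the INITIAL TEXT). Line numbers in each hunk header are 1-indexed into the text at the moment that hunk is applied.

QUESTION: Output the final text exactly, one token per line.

Hunk 1: at line 2 remove [xqfy,ydddc] add [dzscw] -> 13 lines: ssf vhp ioxim dzscw wpkeg cmncw juo bcp fpkij knin pyb wvbb gjns
Hunk 2: at line 2 remove [dzscw,wpkeg,cmncw] add [tna,ndcz] -> 12 lines: ssf vhp ioxim tna ndcz juo bcp fpkij knin pyb wvbb gjns
Hunk 3: at line 2 remove [tna,ndcz] add [punif] -> 11 lines: ssf vhp ioxim punif juo bcp fpkij knin pyb wvbb gjns
Hunk 4: at line 1 remove [ioxim,punif,juo] add [ijam,esl,ojoi] -> 11 lines: ssf vhp ijam esl ojoi bcp fpkij knin pyb wvbb gjns
Hunk 5: at line 8 remove [pyb,wvbb] add [cktjp,qzp] -> 11 lines: ssf vhp ijam esl ojoi bcp fpkij knin cktjp qzp gjns

Answer: ssf
vhp
ijam
esl
ojoi
bcp
fpkij
knin
cktjp
qzp
gjns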